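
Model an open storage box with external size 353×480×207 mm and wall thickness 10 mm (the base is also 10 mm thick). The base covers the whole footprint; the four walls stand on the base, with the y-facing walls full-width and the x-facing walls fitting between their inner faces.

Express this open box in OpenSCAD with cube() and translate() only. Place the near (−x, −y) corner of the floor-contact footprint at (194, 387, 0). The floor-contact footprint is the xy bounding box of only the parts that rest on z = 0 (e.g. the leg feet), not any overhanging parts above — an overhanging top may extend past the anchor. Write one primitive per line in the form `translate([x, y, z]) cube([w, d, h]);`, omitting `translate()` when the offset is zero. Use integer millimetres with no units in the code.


translate([194, 387, 0]) cube([353, 480, 10]);
translate([194, 387, 10]) cube([353, 10, 197]);
translate([194, 857, 10]) cube([353, 10, 197]);
translate([194, 397, 10]) cube([10, 460, 197]);
translate([537, 397, 10]) cube([10, 460, 197]);


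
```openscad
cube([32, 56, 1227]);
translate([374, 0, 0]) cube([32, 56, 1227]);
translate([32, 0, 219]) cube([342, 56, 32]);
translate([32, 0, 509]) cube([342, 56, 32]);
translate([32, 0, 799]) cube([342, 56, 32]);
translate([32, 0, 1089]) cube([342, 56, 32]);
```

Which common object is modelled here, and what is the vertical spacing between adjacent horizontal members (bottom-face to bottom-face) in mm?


A ladder. The rung spacing is 290 mm.

Two tall 32×56 posts with 4 short bars between them — a ladder. Adjacent rungs sit at z = 219 and z = 509, so the spacing is 509 − 219 = 290 mm.


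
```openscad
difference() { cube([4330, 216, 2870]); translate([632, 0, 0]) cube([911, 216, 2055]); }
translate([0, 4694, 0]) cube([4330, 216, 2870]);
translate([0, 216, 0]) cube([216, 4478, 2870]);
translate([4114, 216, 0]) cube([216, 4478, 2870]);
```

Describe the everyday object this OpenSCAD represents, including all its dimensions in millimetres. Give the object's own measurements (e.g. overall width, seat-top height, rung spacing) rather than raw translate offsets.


A single room: four walls, each 2870 mm tall and 216 mm thick, enclosing an outside footprint 4330×4910 mm (x × y), no floor or roof. The front and back walls (−y and +y sides) run the full x-width; the side walls fit between their inner faces. A door opening 911 mm wide and 2055 mm tall is cut through the front wall from the floor up, its −x edge 632 mm from the wall's −x end.


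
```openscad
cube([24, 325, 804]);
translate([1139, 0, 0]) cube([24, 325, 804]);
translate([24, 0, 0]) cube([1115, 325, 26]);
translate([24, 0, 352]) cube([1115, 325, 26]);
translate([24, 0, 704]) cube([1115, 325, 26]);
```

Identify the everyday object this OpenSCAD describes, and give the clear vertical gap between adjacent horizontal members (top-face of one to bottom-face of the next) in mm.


A bookshelf. The clear shelf gap is 326 mm.

Two tall side panels with 3 horizontal boards between them — a bookshelf. The first two shelf undersides are at z = 0 and z = 352; with shelf thickness 26, the clear gap is 352 − 0 − 26 = 326 mm.


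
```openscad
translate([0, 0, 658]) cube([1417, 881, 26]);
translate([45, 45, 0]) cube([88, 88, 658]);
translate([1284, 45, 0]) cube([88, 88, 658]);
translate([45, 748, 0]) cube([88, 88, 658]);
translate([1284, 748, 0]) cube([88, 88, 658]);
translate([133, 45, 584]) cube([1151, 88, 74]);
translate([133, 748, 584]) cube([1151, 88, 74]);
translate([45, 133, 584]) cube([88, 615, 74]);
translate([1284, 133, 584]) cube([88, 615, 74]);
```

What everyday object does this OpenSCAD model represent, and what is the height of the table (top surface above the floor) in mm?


A table. The table height is 684 mm.

A 1417×881×26 slab sits at z = 658 on four 88 mm square posts — a table. The top surface is at 658 + 26 = 684 mm.


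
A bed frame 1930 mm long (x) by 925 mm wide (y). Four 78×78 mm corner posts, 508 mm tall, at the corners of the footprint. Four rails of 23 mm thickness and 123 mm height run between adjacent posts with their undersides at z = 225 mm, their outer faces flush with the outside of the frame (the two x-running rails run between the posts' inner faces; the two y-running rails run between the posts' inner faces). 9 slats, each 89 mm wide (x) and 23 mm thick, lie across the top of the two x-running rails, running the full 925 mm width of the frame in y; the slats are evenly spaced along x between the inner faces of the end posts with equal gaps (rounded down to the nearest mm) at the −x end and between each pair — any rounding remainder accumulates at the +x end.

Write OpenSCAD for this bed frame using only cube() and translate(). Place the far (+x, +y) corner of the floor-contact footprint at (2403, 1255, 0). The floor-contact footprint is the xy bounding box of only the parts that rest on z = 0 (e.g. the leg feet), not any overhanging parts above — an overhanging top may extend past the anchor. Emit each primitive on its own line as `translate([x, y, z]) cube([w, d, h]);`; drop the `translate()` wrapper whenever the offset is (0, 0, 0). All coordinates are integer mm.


translate([473, 330, 0]) cube([78, 78, 508]);
translate([473, 1177, 0]) cube([78, 78, 508]);
translate([2325, 330, 0]) cube([78, 78, 508]);
translate([2325, 1177, 0]) cube([78, 78, 508]);
translate([551, 330, 225]) cube([1774, 23, 123]);
translate([551, 1232, 225]) cube([1774, 23, 123]);
translate([473, 408, 225]) cube([23, 769, 123]);
translate([2380, 408, 225]) cube([23, 769, 123]);
translate([648, 330, 348]) cube([89, 925, 23]);
translate([834, 330, 348]) cube([89, 925, 23]);
translate([1020, 330, 348]) cube([89, 925, 23]);
translate([1206, 330, 348]) cube([89, 925, 23]);
translate([1392, 330, 348]) cube([89, 925, 23]);
translate([1578, 330, 348]) cube([89, 925, 23]);
translate([1764, 330, 348]) cube([89, 925, 23]);
translate([1950, 330, 348]) cube([89, 925, 23]);
translate([2136, 330, 348]) cube([89, 925, 23]);


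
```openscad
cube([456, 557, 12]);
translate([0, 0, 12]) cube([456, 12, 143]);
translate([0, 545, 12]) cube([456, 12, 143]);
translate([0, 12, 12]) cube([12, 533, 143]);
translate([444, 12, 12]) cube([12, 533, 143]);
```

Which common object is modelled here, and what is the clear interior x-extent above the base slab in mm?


An open box. The internal width is 432 mm.

A 456×557 base slab with four walls standing on it — an open box. The base is 456 mm wide and the walls are 12 mm thick, so the internal width is 456 − 2 × 12 = 432 mm.


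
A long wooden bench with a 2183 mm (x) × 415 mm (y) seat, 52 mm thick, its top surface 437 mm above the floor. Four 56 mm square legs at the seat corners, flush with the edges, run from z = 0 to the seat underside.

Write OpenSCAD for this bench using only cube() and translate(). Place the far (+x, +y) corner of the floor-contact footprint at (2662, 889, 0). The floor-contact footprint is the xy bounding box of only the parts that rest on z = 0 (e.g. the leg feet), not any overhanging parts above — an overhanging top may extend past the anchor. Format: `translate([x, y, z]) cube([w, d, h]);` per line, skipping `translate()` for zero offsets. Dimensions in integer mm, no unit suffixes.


translate([479, 474, 385]) cube([2183, 415, 52]);
translate([479, 474, 0]) cube([56, 56, 385]);
translate([479, 833, 0]) cube([56, 56, 385]);
translate([2606, 474, 0]) cube([56, 56, 385]);
translate([2606, 833, 0]) cube([56, 56, 385]);


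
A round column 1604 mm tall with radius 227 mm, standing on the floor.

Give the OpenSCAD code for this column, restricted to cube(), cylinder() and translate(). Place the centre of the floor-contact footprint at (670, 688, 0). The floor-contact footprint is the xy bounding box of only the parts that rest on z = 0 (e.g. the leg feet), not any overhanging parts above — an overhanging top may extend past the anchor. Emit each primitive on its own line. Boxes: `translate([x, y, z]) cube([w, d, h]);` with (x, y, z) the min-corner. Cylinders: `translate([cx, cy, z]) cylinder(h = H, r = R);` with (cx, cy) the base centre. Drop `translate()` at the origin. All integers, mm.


translate([670, 688, 0]) cylinder(h = 1604, r = 227);


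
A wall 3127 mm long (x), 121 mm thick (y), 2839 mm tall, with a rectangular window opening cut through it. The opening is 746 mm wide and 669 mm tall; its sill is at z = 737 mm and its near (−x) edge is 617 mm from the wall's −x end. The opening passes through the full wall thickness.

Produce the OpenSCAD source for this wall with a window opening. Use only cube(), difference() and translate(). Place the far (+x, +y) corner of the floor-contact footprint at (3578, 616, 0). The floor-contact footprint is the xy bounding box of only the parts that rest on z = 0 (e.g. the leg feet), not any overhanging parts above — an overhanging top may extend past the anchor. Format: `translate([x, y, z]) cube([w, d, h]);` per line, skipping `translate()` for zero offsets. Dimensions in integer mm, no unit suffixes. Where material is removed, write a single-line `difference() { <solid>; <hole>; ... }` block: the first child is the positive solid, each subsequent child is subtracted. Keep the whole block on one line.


difference() { translate([451, 495, 0]) cube([3127, 121, 2839]); translate([1068, 495, 737]) cube([746, 121, 669]); }


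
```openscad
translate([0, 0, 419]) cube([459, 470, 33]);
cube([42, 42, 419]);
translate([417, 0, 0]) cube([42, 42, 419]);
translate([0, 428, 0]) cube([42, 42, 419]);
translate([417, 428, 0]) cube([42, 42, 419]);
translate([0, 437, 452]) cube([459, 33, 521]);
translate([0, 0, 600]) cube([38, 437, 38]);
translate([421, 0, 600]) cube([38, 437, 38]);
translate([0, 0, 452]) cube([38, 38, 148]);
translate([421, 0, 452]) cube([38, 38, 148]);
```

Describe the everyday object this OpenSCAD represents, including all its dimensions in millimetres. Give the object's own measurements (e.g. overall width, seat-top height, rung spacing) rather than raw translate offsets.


A chair. The seat is a 459×470×33 mm slab with its top at z = 452 mm, on four 42×42 mm corner legs (flush with the seat edges, standing on z = 0). A flat backrest 33 mm thick, 521 mm tall, spans the full seat width and rises from the seat top along its +y edge, rear face flush with the rear of the seat. Two armrests of 38×38 mm section run along each side from the seat's front edge to the front of the backrest, top faces 186 mm above the seat top and outer faces flush with the seat's x-edges; a 38×38 mm post under the front of each armrest stands on the seat at the front corner.


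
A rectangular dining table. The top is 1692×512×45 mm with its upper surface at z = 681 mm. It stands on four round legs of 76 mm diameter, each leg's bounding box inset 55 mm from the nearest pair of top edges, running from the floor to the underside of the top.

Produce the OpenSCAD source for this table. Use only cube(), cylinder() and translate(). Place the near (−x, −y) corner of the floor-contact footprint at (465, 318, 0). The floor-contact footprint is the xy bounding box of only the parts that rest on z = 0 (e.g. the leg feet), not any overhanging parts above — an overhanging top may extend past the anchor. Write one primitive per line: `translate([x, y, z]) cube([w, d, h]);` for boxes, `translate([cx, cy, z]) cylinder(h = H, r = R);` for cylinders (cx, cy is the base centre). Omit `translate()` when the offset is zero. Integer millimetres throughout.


translate([410, 263, 636]) cube([1692, 512, 45]);
translate([503, 356, 0]) cylinder(h = 636, r = 38);
translate([2009, 356, 0]) cylinder(h = 636, r = 38);
translate([503, 682, 0]) cylinder(h = 636, r = 38);
translate([2009, 682, 0]) cylinder(h = 636, r = 38);


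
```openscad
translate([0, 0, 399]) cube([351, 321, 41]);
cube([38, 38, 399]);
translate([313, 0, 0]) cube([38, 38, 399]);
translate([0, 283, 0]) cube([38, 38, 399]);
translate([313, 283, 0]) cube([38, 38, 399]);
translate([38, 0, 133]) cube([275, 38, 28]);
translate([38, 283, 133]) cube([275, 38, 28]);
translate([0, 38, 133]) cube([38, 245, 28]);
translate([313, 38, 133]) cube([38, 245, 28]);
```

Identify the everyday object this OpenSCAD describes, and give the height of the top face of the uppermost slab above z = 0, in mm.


A stool. The seat height is 440 mm.

A 351×321×41 slab at z = 399 on four corner posts — a stool. The seat top is 399 + 41 = 440 mm.


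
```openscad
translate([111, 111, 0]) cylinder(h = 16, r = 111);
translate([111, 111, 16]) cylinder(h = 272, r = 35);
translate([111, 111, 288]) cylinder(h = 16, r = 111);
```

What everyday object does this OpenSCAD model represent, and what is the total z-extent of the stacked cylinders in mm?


A spool. The overall height is 304 mm.

Three coaxial cylinders, large–small–large — a spool. Two 16 mm flanges and a 272 mm core give 16 + 272 + 16 = 304 mm.


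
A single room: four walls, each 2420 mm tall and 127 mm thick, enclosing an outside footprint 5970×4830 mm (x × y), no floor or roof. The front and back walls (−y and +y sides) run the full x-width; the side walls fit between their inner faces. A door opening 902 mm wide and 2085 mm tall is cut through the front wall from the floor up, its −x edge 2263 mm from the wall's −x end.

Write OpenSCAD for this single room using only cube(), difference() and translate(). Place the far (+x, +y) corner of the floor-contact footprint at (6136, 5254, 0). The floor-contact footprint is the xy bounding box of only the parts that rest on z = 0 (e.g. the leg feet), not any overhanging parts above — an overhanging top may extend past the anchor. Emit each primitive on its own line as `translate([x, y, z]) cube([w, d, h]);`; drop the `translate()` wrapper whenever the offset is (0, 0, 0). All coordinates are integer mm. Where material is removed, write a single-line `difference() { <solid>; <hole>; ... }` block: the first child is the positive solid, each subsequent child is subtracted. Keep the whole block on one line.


difference() { translate([166, 424, 0]) cube([5970, 127, 2420]); translate([2429, 424, 0]) cube([902, 127, 2085]); }
translate([166, 5127, 0]) cube([5970, 127, 2420]);
translate([166, 551, 0]) cube([127, 4576, 2420]);
translate([6009, 551, 0]) cube([127, 4576, 2420]);


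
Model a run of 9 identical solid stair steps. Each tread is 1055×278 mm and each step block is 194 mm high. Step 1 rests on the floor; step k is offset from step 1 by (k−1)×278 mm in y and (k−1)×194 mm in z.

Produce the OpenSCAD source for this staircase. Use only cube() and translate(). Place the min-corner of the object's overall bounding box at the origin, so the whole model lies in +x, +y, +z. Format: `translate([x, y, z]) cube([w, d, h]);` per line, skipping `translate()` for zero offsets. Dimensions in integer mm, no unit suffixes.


cube([1055, 278, 194]);
translate([0, 278, 194]) cube([1055, 278, 194]);
translate([0, 556, 388]) cube([1055, 278, 194]);
translate([0, 834, 582]) cube([1055, 278, 194]);
translate([0, 1112, 776]) cube([1055, 278, 194]);
translate([0, 1390, 970]) cube([1055, 278, 194]);
translate([0, 1668, 1164]) cube([1055, 278, 194]);
translate([0, 1946, 1358]) cube([1055, 278, 194]);
translate([0, 2224, 1552]) cube([1055, 278, 194]);


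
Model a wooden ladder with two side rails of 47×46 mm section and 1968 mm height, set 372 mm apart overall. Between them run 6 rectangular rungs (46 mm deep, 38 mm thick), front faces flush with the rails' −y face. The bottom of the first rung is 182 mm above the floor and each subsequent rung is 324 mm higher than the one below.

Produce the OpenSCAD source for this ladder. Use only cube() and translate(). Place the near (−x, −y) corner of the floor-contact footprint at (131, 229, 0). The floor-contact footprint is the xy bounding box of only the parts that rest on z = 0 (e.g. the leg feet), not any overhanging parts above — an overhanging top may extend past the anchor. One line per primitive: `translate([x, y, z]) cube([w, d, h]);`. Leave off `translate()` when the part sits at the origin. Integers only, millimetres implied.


// rung span = 372 - 2*47 = 278
// rung[k] z = 182 + k*324
translate([131, 229, 0]) cube([47, 46, 1968]);
translate([456, 229, 0]) cube([47, 46, 1968]);
translate([178, 229, 182]) cube([278, 46, 38]);
translate([178, 229, 506]) cube([278, 46, 38]);
translate([178, 229, 830]) cube([278, 46, 38]);
translate([178, 229, 1154]) cube([278, 46, 38]);
translate([178, 229, 1478]) cube([278, 46, 38]);
translate([178, 229, 1802]) cube([278, 46, 38]);


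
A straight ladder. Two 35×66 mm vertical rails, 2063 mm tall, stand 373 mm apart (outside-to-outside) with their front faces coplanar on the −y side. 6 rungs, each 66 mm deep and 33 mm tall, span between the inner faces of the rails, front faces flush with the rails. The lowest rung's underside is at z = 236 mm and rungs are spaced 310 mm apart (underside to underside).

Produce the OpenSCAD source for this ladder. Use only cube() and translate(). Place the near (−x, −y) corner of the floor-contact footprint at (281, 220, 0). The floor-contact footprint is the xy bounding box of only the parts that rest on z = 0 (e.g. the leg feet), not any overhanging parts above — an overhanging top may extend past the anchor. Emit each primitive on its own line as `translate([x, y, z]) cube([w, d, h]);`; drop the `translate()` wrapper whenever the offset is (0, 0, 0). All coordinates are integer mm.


// rung span = 373 - 2*35 = 303
// rung[k] z = 236 + k*310
translate([281, 220, 0]) cube([35, 66, 2063]);
translate([619, 220, 0]) cube([35, 66, 2063]);
translate([316, 220, 236]) cube([303, 66, 33]);
translate([316, 220, 546]) cube([303, 66, 33]);
translate([316, 220, 856]) cube([303, 66, 33]);
translate([316, 220, 1166]) cube([303, 66, 33]);
translate([316, 220, 1476]) cube([303, 66, 33]);
translate([316, 220, 1786]) cube([303, 66, 33]);


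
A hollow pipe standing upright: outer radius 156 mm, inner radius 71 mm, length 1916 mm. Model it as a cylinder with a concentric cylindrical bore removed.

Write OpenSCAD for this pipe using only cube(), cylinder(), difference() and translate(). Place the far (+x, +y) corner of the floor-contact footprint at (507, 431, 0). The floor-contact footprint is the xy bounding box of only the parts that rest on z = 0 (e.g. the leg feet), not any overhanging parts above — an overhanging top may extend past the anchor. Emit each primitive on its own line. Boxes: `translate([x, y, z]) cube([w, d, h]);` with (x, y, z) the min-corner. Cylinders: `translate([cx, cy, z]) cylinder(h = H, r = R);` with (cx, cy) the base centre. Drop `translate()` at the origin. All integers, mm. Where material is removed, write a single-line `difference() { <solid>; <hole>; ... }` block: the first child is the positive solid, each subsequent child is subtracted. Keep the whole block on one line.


difference() { translate([351, 275, 0]) cylinder(h = 1916, r = 156); translate([351, 275, 0]) cylinder(h = 1916, r = 71); }


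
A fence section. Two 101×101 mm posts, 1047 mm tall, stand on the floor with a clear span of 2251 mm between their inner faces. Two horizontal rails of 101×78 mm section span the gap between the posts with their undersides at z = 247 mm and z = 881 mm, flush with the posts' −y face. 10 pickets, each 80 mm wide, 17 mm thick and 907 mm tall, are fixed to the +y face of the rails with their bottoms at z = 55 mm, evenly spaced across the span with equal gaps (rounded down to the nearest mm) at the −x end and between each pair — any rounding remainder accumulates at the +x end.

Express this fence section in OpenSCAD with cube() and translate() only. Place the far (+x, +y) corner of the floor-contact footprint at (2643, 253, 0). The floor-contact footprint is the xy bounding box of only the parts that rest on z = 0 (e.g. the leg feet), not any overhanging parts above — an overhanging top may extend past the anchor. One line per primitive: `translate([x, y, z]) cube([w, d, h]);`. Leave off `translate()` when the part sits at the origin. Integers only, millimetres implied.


translate([190, 152, 0]) cube([101, 101, 1047]);
translate([2542, 152, 0]) cube([101, 101, 1047]);
translate([291, 152, 247]) cube([2251, 101, 78]);
translate([291, 152, 881]) cube([2251, 101, 78]);
translate([422, 253, 55]) cube([80, 17, 907]);
translate([633, 253, 55]) cube([80, 17, 907]);
translate([844, 253, 55]) cube([80, 17, 907]);
translate([1055, 253, 55]) cube([80, 17, 907]);
translate([1266, 253, 55]) cube([80, 17, 907]);
translate([1477, 253, 55]) cube([80, 17, 907]);
translate([1688, 253, 55]) cube([80, 17, 907]);
translate([1899, 253, 55]) cube([80, 17, 907]);
translate([2110, 253, 55]) cube([80, 17, 907]);
translate([2321, 253, 55]) cube([80, 17, 907]);


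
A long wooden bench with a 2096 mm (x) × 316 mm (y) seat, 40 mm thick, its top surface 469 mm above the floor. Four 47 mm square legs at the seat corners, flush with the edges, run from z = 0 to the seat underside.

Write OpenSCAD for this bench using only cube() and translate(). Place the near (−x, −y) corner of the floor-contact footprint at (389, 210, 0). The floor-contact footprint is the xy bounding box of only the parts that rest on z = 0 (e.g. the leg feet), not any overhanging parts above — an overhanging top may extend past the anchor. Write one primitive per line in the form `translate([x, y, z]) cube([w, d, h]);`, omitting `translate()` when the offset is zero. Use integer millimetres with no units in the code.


// leg_h = 469 − 40 = 429
translate([389, 210, 429]) cube([2096, 316, 40]);
translate([389, 210, 0]) cube([47, 47, 429]);
translate([389, 479, 0]) cube([47, 47, 429]);
translate([2438, 210, 0]) cube([47, 47, 429]);
translate([2438, 479, 0]) cube([47, 47, 429]);


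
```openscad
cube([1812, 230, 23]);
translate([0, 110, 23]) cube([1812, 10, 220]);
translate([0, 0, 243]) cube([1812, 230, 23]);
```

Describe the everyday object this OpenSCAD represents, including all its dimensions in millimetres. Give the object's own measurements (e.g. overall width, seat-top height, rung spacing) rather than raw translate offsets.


An I-beam lying along x, 1812 mm long. Overall section height 266 mm. Two flanges 230 mm wide (y) and 23 mm thick, one on the floor and one at the top; a web 10 mm thick runs between them, centred on the flange width.


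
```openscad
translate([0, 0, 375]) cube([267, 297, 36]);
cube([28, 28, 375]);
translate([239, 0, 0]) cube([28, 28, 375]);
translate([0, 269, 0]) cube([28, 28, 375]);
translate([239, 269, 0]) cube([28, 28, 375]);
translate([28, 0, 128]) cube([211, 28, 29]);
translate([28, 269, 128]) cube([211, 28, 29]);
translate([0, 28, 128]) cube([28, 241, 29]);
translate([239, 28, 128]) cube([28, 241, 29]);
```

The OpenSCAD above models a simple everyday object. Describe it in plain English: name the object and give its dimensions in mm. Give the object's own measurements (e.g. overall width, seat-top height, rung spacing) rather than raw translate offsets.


A simple wooden stool: a rectangular seat 267 mm (x) by 297 mm (y), 36 mm thick, top face at z = 411 mm, on four square legs, each 28×28 mm in cross-section. The legs rest on z = 0, each flush with a corner of the seat. Four stretchers, 28 mm wide and 29 mm tall, connect adjacent legs with their undersides at z = 128 mm, each running between the inner faces of the legs it joins and aligned with the legs' outer faces on the other axis.


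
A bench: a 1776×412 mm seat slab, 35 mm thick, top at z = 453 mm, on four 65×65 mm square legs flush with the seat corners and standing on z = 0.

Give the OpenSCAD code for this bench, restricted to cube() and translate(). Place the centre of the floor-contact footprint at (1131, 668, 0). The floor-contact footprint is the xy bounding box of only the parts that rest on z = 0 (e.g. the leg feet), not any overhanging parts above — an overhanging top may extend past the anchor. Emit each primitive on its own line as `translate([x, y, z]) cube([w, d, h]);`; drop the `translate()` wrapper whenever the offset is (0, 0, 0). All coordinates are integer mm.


translate([243, 462, 418]) cube([1776, 412, 35]);
translate([243, 462, 0]) cube([65, 65, 418]);
translate([243, 809, 0]) cube([65, 65, 418]);
translate([1954, 462, 0]) cube([65, 65, 418]);
translate([1954, 809, 0]) cube([65, 65, 418]);


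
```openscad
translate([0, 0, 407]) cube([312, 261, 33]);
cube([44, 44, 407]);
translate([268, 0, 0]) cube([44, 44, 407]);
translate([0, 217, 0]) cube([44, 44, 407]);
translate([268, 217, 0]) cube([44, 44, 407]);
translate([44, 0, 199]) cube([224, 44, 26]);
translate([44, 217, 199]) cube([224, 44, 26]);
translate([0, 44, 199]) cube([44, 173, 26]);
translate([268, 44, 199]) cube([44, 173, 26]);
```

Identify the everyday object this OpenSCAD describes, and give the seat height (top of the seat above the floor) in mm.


A stool. The seat height is 440 mm.

A 312×261×33 slab at z = 407 on four corner posts — a stool. The seat top is 407 + 33 = 440 mm.


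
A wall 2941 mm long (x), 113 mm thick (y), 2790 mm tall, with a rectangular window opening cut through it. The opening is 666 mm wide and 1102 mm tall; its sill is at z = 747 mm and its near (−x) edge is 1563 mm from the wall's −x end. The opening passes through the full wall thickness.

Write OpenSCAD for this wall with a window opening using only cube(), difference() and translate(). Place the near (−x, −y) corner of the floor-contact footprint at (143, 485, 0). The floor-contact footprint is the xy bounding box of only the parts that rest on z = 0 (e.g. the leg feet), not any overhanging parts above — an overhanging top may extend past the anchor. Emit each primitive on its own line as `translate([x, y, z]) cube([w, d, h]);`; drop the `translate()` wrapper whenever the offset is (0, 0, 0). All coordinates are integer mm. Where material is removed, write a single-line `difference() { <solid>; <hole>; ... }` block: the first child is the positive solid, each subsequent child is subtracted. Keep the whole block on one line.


difference() { translate([143, 485, 0]) cube([2941, 113, 2790]); translate([1706, 485, 747]) cube([666, 113, 1102]); }


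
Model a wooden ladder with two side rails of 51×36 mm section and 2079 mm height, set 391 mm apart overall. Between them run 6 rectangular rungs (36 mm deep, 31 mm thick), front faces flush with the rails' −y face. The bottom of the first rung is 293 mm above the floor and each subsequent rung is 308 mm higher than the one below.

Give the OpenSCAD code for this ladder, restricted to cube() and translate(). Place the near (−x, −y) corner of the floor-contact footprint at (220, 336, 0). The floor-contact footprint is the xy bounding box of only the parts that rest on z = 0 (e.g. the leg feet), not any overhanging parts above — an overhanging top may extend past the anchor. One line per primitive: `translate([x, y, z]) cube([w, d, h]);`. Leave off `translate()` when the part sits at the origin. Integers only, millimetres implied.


// rung span = 391 - 2*51 = 289
// rung[k] z = 293 + k*308
translate([220, 336, 0]) cube([51, 36, 2079]);
translate([560, 336, 0]) cube([51, 36, 2079]);
translate([271, 336, 293]) cube([289, 36, 31]);
translate([271, 336, 601]) cube([289, 36, 31]);
translate([271, 336, 909]) cube([289, 36, 31]);
translate([271, 336, 1217]) cube([289, 36, 31]);
translate([271, 336, 1525]) cube([289, 36, 31]);
translate([271, 336, 1833]) cube([289, 36, 31]);


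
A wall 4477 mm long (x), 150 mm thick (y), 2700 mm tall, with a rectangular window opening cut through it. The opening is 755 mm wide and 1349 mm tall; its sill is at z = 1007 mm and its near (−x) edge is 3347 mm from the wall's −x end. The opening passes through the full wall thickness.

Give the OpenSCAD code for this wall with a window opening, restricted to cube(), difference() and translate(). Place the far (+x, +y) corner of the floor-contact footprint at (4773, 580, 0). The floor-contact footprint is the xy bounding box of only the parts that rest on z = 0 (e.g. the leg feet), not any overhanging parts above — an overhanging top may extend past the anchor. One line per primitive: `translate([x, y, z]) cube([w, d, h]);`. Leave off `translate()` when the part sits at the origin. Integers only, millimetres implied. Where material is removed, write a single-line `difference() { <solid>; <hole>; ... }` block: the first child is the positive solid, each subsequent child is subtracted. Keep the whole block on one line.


difference() { translate([296, 430, 0]) cube([4477, 150, 2700]); translate([3643, 430, 1007]) cube([755, 150, 1349]); }


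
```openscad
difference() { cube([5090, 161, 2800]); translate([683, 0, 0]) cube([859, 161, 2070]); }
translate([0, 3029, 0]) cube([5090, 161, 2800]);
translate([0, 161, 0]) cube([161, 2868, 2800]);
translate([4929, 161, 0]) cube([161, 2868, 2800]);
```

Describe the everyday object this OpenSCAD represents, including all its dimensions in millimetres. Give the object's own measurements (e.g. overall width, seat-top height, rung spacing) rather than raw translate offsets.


A single room: four walls, each 2800 mm tall and 161 mm thick, enclosing an outside footprint 5090×3190 mm (x × y), no floor or roof. The front and back walls (−y and +y sides) run the full x-width; the side walls fit between their inner faces. A door opening 859 mm wide and 2070 mm tall is cut through the front wall from the floor up, its −x edge 683 mm from the wall's −x end.


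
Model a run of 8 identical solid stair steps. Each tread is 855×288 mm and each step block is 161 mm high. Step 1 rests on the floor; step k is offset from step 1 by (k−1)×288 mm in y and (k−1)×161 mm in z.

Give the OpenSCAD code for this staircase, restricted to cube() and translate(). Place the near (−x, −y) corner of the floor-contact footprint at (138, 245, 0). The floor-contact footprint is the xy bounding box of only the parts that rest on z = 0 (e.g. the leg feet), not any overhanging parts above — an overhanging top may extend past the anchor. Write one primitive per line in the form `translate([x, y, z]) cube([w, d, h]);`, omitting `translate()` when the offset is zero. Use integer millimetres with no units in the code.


translate([138, 245, 0]) cube([855, 288, 161]);
translate([138, 533, 161]) cube([855, 288, 161]);
translate([138, 821, 322]) cube([855, 288, 161]);
translate([138, 1109, 483]) cube([855, 288, 161]);
translate([138, 1397, 644]) cube([855, 288, 161]);
translate([138, 1685, 805]) cube([855, 288, 161]);
translate([138, 1973, 966]) cube([855, 288, 161]);
translate([138, 2261, 1127]) cube([855, 288, 161]);


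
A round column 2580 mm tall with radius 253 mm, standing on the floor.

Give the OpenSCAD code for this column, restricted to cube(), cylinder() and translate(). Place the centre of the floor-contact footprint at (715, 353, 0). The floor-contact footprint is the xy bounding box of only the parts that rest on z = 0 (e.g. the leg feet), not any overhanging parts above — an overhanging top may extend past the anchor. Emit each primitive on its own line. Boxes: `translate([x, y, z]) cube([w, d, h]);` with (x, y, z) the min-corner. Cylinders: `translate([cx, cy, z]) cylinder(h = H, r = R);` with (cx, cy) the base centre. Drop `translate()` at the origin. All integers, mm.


translate([715, 353, 0]) cylinder(h = 2580, r = 253);


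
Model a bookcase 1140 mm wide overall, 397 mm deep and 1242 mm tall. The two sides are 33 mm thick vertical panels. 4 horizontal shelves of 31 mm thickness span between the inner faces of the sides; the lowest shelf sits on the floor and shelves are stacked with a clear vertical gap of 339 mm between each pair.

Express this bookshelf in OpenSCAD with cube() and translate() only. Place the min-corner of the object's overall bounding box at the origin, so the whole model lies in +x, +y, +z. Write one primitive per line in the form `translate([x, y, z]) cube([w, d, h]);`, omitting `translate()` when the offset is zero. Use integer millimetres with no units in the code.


cube([33, 397, 1242]);
translate([1107, 0, 0]) cube([33, 397, 1242]);
translate([33, 0, 0]) cube([1074, 397, 31]);
translate([33, 0, 370]) cube([1074, 397, 31]);
translate([33, 0, 740]) cube([1074, 397, 31]);
translate([33, 0, 1110]) cube([1074, 397, 31]);


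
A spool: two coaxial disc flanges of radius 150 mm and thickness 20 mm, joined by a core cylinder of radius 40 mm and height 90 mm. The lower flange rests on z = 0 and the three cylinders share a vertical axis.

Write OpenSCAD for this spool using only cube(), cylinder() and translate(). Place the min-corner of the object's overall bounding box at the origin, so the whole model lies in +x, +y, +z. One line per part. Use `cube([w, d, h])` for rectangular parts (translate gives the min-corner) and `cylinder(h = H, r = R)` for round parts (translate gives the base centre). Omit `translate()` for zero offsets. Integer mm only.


translate([150, 150, 0]) cylinder(h = 20, r = 150);
translate([150, 150, 20]) cylinder(h = 90, r = 40);
translate([150, 150, 110]) cylinder(h = 20, r = 150);


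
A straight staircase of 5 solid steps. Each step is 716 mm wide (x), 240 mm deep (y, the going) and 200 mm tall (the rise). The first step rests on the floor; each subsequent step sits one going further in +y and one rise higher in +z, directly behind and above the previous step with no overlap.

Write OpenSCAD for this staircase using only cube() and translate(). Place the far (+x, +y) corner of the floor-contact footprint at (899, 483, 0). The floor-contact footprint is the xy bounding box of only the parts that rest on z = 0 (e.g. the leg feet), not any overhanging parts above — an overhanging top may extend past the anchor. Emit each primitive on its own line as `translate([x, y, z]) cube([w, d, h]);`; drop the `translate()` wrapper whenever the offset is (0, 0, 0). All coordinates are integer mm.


translate([183, 243, 0]) cube([716, 240, 200]);
translate([183, 483, 200]) cube([716, 240, 200]);
translate([183, 723, 400]) cube([716, 240, 200]);
translate([183, 963, 600]) cube([716, 240, 200]);
translate([183, 1203, 800]) cube([716, 240, 200]);


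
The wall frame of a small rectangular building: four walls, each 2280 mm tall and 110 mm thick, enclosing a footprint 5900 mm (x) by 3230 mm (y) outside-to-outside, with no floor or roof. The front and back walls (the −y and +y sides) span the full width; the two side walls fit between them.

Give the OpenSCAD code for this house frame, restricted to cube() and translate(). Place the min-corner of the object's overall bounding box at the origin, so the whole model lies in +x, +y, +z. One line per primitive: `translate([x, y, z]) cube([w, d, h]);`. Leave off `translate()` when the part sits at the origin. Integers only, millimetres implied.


cube([5900, 110, 2280]);
translate([0, 3120, 0]) cube([5900, 110, 2280]);
translate([0, 110, 0]) cube([110, 3010, 2280]);
translate([5790, 110, 0]) cube([110, 3010, 2280]);


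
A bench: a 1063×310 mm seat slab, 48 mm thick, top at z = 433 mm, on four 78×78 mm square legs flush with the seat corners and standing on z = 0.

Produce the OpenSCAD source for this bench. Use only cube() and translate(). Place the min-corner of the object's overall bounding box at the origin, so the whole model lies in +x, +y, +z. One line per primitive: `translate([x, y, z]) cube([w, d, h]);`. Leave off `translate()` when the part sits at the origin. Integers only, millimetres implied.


// leg_h = 433 − 48 = 385
translate([0, 0, 385]) cube([1063, 310, 48]);
cube([78, 78, 385]);
translate([0, 232, 0]) cube([78, 78, 385]);
translate([985, 0, 0]) cube([78, 78, 385]);
translate([985, 232, 0]) cube([78, 78, 385]);


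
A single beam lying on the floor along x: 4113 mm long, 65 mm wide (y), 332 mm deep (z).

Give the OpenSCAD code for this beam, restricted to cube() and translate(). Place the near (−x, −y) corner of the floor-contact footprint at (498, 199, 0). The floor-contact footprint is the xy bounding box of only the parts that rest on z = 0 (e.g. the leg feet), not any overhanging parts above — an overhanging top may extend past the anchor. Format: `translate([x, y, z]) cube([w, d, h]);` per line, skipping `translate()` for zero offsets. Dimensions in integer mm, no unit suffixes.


translate([498, 199, 0]) cube([4113, 65, 332]);


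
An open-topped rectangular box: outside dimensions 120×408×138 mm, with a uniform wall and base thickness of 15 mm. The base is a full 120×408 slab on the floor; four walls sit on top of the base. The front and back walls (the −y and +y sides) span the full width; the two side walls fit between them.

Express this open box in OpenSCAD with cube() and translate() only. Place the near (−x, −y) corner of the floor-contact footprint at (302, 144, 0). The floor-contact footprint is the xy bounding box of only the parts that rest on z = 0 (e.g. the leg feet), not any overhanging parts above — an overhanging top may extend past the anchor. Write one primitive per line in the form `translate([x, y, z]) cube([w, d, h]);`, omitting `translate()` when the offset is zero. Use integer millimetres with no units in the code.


translate([302, 144, 0]) cube([120, 408, 15]);
translate([302, 144, 15]) cube([120, 15, 123]);
translate([302, 537, 15]) cube([120, 15, 123]);
translate([302, 159, 15]) cube([15, 378, 123]);
translate([407, 159, 15]) cube([15, 378, 123]);


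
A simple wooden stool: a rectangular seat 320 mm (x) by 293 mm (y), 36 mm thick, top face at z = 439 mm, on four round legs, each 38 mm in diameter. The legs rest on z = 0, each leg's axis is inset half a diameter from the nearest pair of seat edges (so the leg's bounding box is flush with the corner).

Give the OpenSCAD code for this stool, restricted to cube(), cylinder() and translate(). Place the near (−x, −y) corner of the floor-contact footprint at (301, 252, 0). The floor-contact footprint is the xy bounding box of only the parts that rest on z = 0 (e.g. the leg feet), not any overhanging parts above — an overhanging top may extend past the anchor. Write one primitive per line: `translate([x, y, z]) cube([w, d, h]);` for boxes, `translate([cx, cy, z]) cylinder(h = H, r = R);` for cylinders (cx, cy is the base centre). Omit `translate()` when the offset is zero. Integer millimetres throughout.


translate([301, 252, 403]) cube([320, 293, 36]);
translate([320, 271, 0]) cylinder(h = 403, r = 19);
translate([602, 271, 0]) cylinder(h = 403, r = 19);
translate([320, 526, 0]) cylinder(h = 403, r = 19);
translate([602, 526, 0]) cylinder(h = 403, r = 19);


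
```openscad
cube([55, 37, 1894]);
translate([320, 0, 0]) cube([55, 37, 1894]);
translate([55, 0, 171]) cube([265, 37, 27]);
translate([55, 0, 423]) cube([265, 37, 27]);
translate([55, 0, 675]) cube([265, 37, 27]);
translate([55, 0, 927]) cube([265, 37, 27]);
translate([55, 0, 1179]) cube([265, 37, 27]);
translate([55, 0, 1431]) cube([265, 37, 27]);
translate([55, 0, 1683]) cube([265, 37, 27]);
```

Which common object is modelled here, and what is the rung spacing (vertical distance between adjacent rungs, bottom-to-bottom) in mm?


A ladder. The rung spacing is 252 mm.

Two tall 55×37 posts with 7 short bars between them — a ladder. Adjacent rungs sit at z = 171 and z = 423, so the spacing is 423 − 171 = 252 mm.


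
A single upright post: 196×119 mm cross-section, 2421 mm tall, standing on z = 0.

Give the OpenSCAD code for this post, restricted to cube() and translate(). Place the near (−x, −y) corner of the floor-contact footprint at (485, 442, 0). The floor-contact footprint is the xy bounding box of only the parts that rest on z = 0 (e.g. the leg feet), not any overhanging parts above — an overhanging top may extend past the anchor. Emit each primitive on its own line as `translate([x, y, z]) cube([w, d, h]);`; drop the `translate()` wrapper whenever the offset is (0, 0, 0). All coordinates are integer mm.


translate([485, 442, 0]) cube([196, 119, 2421]);


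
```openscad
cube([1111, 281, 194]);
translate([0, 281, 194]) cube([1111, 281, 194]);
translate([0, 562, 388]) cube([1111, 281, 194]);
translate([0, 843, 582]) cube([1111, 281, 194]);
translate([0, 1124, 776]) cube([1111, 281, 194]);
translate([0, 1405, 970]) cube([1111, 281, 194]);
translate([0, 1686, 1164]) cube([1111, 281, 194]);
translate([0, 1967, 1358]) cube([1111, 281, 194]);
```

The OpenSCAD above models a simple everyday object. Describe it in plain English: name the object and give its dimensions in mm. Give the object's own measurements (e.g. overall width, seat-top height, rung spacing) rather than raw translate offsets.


A straight staircase of 8 solid steps. Each step is 1111 mm wide (x), 281 mm deep (y, the going) and 194 mm tall (the rise). The first step rests on the floor; each subsequent step sits one going further in +y and one rise higher in +z, directly behind and above the previous step with no overlap.
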